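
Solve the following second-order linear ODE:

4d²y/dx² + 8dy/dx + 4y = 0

Characteristic equation: 4r² + 8r + 4 = 0
Divide by 4: r² + 2r + 1 = 0
Factored: (r + 1)² = 0
Repeated root: r = -1
General solution: y = (C₁ + C₂x)e^(-x)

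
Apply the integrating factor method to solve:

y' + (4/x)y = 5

Using integrating factor method:

General solution: y = x + Cx^(-4)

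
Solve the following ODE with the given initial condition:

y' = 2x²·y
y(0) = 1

General solution: y = Ce^(2x³/3)
Applying IC y(0) = 1:
Particular solution: y = e^(2x³/3)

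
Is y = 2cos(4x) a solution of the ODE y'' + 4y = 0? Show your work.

Verification:
y'' = -32cos(4x)
y'' + 4y ≠ 0 (frequency mismatch: got 16 instead of 4)

No, it is not a solution.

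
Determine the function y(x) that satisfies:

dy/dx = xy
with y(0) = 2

General solution: y = Ce^(x²/2)
Applying IC y(0) = 2:
Particular solution: y = 2e^(x²/2)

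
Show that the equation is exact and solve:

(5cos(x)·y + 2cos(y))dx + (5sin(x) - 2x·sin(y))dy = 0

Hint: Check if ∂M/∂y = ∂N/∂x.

Verify exactness: ∂M/∂y = ∂N/∂x ✓
Find F(x,y) such that ∂F/∂x = M, ∂F/∂y = N
Solution: 5sin(x)·y + 2x·cos(y) = C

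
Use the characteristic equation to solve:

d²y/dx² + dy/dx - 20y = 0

Characteristic equation: r² + r - 20 = 0
Roots: r = 4, -5 (distinct real)
General solution: y = C₁e^(4x) + C₂e^(-5x)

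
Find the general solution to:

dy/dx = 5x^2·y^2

Separating variables and integrating:
-1/y = 5x^3/3 + C

General solution: y^-1 = (-5/3)x^3 + C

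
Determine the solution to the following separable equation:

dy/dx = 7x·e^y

Separating variables and integrating:
-e^(-y) = 7x²/2 + C

General solution: y = -ln(C - 7x²/2)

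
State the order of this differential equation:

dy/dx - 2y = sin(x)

The order is 1 (highest derivative is of order 1).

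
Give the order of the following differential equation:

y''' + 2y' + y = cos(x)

The order is 3 (highest derivative is of order 3).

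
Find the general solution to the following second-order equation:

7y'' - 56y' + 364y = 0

Characteristic equation: 7r² - 56r + 364 = 0
Divide by 7: r² - 8r + 52 = 0
Roots: r = 4 ± 6i (complex conjugates)
General solution: y = e^(4x)(C₁cos(6x) + C₂sin(6x))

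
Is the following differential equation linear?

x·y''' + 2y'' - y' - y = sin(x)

Yes. Linear (y and its derivatives appear to the first power only, no products of y terms)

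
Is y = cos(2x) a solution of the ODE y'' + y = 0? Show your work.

Verification:
y'' = -4cos(2x)
y'' + y ≠ 0 (frequency mismatch: got 4 instead of 1)

No, it is not a solution.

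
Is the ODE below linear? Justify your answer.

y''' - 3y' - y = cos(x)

Yes. Linear (y and its derivatives appear to the first power only, no products of y terms)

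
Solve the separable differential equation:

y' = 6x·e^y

Separating variables and integrating:
-e^(-y) = 3x² + C

General solution: y = -ln(C - 3x²)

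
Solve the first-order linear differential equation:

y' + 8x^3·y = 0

Using integrating factor method:

General solution: y = Ce^(-2x^4)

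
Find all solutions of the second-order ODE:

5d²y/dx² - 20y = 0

Characteristic equation: 5r² - 20 = 0
Divide by 5: r² - 4 = 0
Roots: r = 2, -2 (distinct real)
General solution: y = C₁e^(2x) + C₂e^(-2x)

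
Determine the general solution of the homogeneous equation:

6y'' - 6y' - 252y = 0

Characteristic equation: 6r² - 6r - 252 = 0
Divide by 6: r² - r - 42 = 0
Roots: r = 7, -6 (distinct real)
General solution: y = C₁e^(7x) + C₂e^(-6x)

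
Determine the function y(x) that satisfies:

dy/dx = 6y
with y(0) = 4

General solution: y = Ce^(6x)
Applying IC y(0) = 4:
Particular solution: y = 4e^(6x)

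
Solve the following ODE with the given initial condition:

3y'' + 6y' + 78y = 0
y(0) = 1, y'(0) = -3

General solution: y = e^(-x)(C₁cos(5x) + C₂sin(5x))
Complex roots r = -1 ± 5i
Applying ICs: C₁ = 1, C₂ = -2/5
Particular solution: y = e^(-x)(cos(5x) - (2/5)sin(5x))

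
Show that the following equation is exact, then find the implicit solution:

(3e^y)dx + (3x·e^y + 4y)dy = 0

Verify exactness: ∂M/∂y = ∂N/∂x ✓
Find F(x,y) such that ∂F/∂x = M, ∂F/∂y = N
Solution: 3x·e^y + 2y² = C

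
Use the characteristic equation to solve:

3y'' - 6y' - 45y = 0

Characteristic equation: 3r² - 6r - 45 = 0
Divide by 3: r² - 2r - 15 = 0
Roots: r = 5, -3 (distinct real)
General solution: y = C₁e^(5x) + C₂e^(-3x)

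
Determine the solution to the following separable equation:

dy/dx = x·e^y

Separating variables and integrating:
-e^(-y) = x²/2 + C

General solution: y = -ln(C - x²/2)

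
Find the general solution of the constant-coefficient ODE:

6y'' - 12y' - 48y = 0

Characteristic equation: 6r² - 12r - 48 = 0
Divide by 6: r² - 2r - 8 = 0
Roots: r = 4, -2 (distinct real)
General solution: y = C₁e^(4x) + C₂e^(-2x)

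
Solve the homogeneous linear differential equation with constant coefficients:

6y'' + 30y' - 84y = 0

Characteristic equation: 6r² + 30r - 84 = 0
Divide by 6: r² + 5r - 14 = 0
Roots: r = 2, -7 (distinct real)
General solution: y = C₁e^(2x) + C₂e^(-7x)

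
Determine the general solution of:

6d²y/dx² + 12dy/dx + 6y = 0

Characteristic equation: 6r² + 12r + 6 = 0
Divide by 6: r² + 2r + 1 = 0
Factored: (r + 1)² = 0
Repeated root: r = -1
General solution: y = (C₁ + C₂x)e^(-x)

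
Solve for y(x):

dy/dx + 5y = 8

Using integrating factor method:

General solution: y = 8/5 + Ce^(-5x)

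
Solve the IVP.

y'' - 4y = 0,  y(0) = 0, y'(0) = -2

General solution: y = C₁e^(2x) + C₂e^(-2x)
Applying ICs: C₁ = -1/2, C₂ = 1/2
Particular solution: y = -(1/2)e^(2x) + (1/2)e^(-2x)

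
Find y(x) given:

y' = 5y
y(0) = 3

General solution: y = Ce^(5x)
Applying IC y(0) = 3:
Particular solution: y = 3e^(5x)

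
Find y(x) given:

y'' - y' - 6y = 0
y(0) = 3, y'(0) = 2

General solution: y = C₁e^(3x) + C₂e^(-2x)
Applying ICs: C₁ = 8/5, C₂ = 7/5
Particular solution: y = (8/5)e^(3x) + (7/5)e^(-2x)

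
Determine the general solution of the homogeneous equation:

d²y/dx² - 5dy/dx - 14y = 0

Characteristic equation: r² - 5r - 14 = 0
Roots: r = 7, -2 (distinct real)
General solution: y = C₁e^(7x) + C₂e^(-2x)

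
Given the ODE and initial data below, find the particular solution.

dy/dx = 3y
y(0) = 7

General solution: y = Ce^(3x)
Applying IC y(0) = 7:
Particular solution: y = 7e^(3x)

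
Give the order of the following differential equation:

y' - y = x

The order is 1 (highest derivative is of order 1).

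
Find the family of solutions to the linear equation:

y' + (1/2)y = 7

Using integrating factor method:

General solution: y = 14 + Ce^(-x/2)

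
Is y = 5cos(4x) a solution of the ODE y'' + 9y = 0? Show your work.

Verification:
y'' = -80cos(4x)
y'' + 9y ≠ 0 (frequency mismatch: got 16 instead of 9)

No, it is not a solution.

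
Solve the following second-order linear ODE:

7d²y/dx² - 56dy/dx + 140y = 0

Characteristic equation: 7r² - 56r + 140 = 0
Divide by 7: r² - 8r + 20 = 0
Roots: r = 4 ± 2i (complex conjugates)
General solution: y = e^(4x)(C₁cos(2x) + C₂sin(2x))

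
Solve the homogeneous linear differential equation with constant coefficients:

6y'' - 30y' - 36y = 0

Characteristic equation: 6r² - 30r - 36 = 0
Divide by 6: r² - 5r - 6 = 0
Roots: r = 6, -1 (distinct real)
General solution: y = C₁e^(6x) + C₂e^(-x)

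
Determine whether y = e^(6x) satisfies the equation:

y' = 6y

Verification:
y = e^(6x)
y' = 6e^(6x)
6y = 6e^(6x)
y' = 6y ✓

Yes, it is a solution.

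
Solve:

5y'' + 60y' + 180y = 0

Characteristic equation: 5r² + 60r + 180 = 0
Divide by 5: r² + 12r + 36 = 0
Factored: (r + 6)² = 0
Repeated root: r = -6
General solution: y = (C₁ + C₂x)e^(-6x)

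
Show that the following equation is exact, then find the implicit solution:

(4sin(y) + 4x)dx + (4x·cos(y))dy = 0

Verify exactness: ∂M/∂y = ∂N/∂x ✓
Find F(x,y) such that ∂F/∂x = M, ∂F/∂y = N
Solution: 4x·sin(y) + 2x² = C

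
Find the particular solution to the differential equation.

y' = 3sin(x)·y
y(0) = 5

General solution: y = Ce^(-3cos(x))
Applying IC y(0) = 5:
Particular solution: y = 5e^(3(1-cos(x)))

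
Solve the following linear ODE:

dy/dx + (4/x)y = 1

Using integrating factor method:

General solution: y = (1/5)x + Cx^(-4)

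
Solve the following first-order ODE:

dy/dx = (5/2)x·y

Separating variables and integrating:
ln|y| = 5x^2/4 + C

General solution: y = Ce^(5x^2/4)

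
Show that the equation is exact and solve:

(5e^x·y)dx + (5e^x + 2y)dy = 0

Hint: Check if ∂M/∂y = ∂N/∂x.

Verify exactness: ∂M/∂y = ∂N/∂x ✓
Find F(x,y) such that ∂F/∂x = M, ∂F/∂y = N
Solution: 5e^x·y + y² = C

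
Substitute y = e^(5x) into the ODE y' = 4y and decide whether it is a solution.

Verification:
y = e^(5x)
y' = 5e^(5x)
But 4y = 4e^(5x)
y' ≠ 4y — the derivative does not match

No, it is not a solution.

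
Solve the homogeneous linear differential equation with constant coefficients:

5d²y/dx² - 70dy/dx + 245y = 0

Characteristic equation: 5r² - 70r + 245 = 0
Divide by 5: r² - 14r + 49 = 0
Factored: (r - 7)² = 0
Repeated root: r = 7
General solution: y = (C₁ + C₂x)e^(7x)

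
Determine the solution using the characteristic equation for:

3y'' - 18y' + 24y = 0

Characteristic equation: 3r² - 18r + 24 = 0
Divide by 3: r² - 6r + 8 = 0
Roots: r = 2, 4 (distinct real)
General solution: y = C₁e^(2x) + C₂e^(4x)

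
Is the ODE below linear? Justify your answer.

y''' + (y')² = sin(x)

No. Nonlinear ((y')² term)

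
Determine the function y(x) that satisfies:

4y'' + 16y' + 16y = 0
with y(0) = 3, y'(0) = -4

General solution: y = (C₁ + C₂x)e^(-2x)
Repeated root r = -2
Applying ICs: C₁ = 3, C₂ = 2
Particular solution: y = (3 + 2x)e^(-2x)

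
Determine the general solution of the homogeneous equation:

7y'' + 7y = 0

Characteristic equation: 7r² + 7 = 0
Divide by 7: r² + 1 = 0
Roots: r = ±i (complex conjugates)
General solution: y = C₁cos(x) + C₂sin(x)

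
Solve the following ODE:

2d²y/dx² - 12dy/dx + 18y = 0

Characteristic equation: 2r² - 12r + 18 = 0
Divide by 2: r² - 6r + 9 = 0
Factored: (r - 3)² = 0
Repeated root: r = 3
General solution: y = (C₁ + C₂x)e^(3x)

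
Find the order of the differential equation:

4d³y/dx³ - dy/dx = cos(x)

The order is 3 (highest derivative is of order 3).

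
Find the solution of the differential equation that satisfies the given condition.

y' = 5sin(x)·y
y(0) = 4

General solution: y = Ce^(-5cos(x))
Applying IC y(0) = 4:
Particular solution: y = 4e^(5(1-cos(x)))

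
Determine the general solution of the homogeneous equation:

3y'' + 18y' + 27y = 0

Characteristic equation: 3r² + 18r + 27 = 0
Divide by 3: r² + 6r + 9 = 0
Factored: (r + 3)² = 0
Repeated root: r = -3
General solution: y = (C₁ + C₂x)e^(-3x)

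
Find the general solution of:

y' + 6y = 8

Using integrating factor method:

General solution: y = 4/3 + Ce^(-6x)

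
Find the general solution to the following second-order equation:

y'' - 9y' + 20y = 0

Characteristic equation: r² - 9r + 20 = 0
Roots: r = 4, 5 (distinct real)
General solution: y = C₁e^(4x) + C₂e^(5x)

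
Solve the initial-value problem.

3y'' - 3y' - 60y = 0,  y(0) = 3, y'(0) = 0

General solution: y = C₁e^(5x) + C₂e^(-4x)
Applying ICs: C₁ = 4/3, C₂ = 5/3
Particular solution: y = (4/3)e^(5x) + (5/3)e^(-4x)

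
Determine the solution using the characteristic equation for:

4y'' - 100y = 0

Characteristic equation: 4r² - 100 = 0
Divide by 4: r² - 25 = 0
Roots: r = 5, -5 (distinct real)
General solution: y = C₁e^(5x) + C₂e^(-5x)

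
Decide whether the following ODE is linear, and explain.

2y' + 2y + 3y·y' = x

Nonlinear (product y·y')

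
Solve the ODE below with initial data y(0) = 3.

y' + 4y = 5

General solution: y = 5/4 + Ce^(-4x)
Applying y(0) = 3: C = 3 - 5/4 = 7/4
Particular solution: y = 5/4 + (7/4)e^(-4x)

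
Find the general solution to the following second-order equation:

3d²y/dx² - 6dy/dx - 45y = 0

Characteristic equation: 3r² - 6r - 45 = 0
Divide by 3: r² - 2r - 15 = 0
Roots: r = 5, -3 (distinct real)
General solution: y = C₁e^(5x) + C₂e^(-3x)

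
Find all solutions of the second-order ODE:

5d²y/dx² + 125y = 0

Characteristic equation: 5r² + 125 = 0
Divide by 5: r² + 25 = 0
Roots: r = ±5i (complex conjugates)
General solution: y = C₁cos(5x) + C₂sin(5x)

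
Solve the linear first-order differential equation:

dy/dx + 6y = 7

Using integrating factor method:

General solution: y = 7/6 + Ce^(-6x)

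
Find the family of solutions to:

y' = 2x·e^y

Separating variables and integrating:
-e^(-y) = x² + C

General solution: y = -ln(C - x²)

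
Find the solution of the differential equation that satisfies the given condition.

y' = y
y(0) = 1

General solution: y = Ce^x
Applying IC y(0) = 1:
Particular solution: y = e^x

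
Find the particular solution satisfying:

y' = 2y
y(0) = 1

General solution: y = Ce^(2x)
Applying IC y(0) = 1:
Particular solution: y = e^(2x)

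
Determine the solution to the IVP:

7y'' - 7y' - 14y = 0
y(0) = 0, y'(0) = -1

General solution: y = C₁e^(2x) + C₂e^(-x)
Applying ICs: C₁ = -1/3, C₂ = 1/3
Particular solution: y = -(1/3)e^(2x) + (1/3)e^(-x)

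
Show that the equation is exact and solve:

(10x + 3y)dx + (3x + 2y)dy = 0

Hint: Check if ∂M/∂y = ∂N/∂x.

Verify exactness: ∂M/∂y = ∂N/∂x ✓
Find F(x,y) such that ∂F/∂x = M, ∂F/∂y = N
Solution: 5x² + 3xy + y² = C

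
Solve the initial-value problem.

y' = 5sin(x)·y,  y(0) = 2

General solution: y = Ce^(-5cos(x))
Applying IC y(0) = 2:
Particular solution: y = 2e^(5(1-cos(x)))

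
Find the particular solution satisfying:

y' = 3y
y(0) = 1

General solution: y = Ce^(3x)
Applying IC y(0) = 1:
Particular solution: y = e^(3x)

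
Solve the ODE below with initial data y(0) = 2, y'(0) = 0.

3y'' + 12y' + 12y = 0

General solution: y = (C₁ + C₂x)e^(-2x)
Repeated root r = -2
Applying ICs: C₁ = 2, C₂ = 4
Particular solution: y = (2 + 4x)e^(-2x)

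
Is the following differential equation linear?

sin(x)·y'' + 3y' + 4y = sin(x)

Yes. Linear (y and its derivatives appear to the first power only, no products of y terms)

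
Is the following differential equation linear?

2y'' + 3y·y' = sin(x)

No. Nonlinear (product y·y')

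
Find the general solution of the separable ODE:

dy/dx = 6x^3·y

Separating variables and integrating:
ln|y| = 3x^4/2 + C

General solution: y = Ce^(3x^4/2)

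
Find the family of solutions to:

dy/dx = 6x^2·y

Separating variables and integrating:
ln|y| = 2x^3 + C

General solution: y = Ce^(2x^3)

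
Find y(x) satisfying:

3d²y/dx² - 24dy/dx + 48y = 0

Characteristic equation: 3r² - 24r + 48 = 0
Divide by 3: r² - 8r + 16 = 0
Factored: (r - 4)² = 0
Repeated root: r = 4
General solution: y = (C₁ + C₂x)e^(4x)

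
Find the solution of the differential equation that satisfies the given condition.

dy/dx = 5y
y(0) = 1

General solution: y = Ce^(5x)
Applying IC y(0) = 1:
Particular solution: y = e^(5x)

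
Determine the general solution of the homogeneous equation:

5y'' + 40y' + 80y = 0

Characteristic equation: 5r² + 40r + 80 = 0
Divide by 5: r² + 8r + 16 = 0
Factored: (r + 4)² = 0
Repeated root: r = -4
General solution: y = (C₁ + C₂x)e^(-4x)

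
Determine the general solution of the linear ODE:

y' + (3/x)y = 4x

Using integrating factor method:

General solution: y = (4/5)x^2 + Cx^(-3)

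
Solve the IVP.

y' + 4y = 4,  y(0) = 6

General solution: y = 1 + Ce^(-4x)
Applying y(0) = 6: C = 6 - 1 = 5
Particular solution: y = 1 + 5e^(-4x)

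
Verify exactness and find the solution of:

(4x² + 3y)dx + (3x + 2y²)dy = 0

Verify exactness: ∂M/∂y = ∂N/∂x ✓
Find F(x,y) such that ∂F/∂x = M, ∂F/∂y = N
Solution: 4x³/3 + 3xy + 2y³/3 = C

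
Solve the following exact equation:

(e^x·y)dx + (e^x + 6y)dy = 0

Verify exactness: ∂M/∂y = ∂N/∂x ✓
Find F(x,y) such that ∂F/∂x = M, ∂F/∂y = N
Solution: e^x·y + 3y² = C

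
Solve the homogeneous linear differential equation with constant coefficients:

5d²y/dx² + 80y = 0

Characteristic equation: 5r² + 80 = 0
Divide by 5: r² + 16 = 0
Roots: r = ±4i (complex conjugates)
General solution: y = C₁cos(4x) + C₂sin(4x)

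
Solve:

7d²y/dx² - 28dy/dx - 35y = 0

Characteristic equation: 7r² - 28r - 35 = 0
Divide by 7: r² - 4r - 5 = 0
Roots: r = 5, -1 (distinct real)
General solution: y = C₁e^(5x) + C₂e^(-x)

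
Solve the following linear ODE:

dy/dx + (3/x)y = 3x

Using integrating factor method:

General solution: y = (3/5)x^2 + Cx^(-3)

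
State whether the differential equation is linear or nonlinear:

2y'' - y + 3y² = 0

Nonlinear (y² term)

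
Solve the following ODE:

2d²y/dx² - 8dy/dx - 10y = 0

Characteristic equation: 2r² - 8r - 10 = 0
Divide by 2: r² - 4r - 5 = 0
Roots: r = 5, -1 (distinct real)
General solution: y = C₁e^(5x) + C₂e^(-x)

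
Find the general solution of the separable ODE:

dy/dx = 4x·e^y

Separating variables and integrating:
-e^(-y) = 2x² + C

General solution: y = -ln(C - 2x²)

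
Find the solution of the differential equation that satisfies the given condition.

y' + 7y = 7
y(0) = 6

General solution: y = 1 + Ce^(-7x)
Applying y(0) = 6: C = 6 - 1 = 5
Particular solution: y = 1 + 5e^(-7x)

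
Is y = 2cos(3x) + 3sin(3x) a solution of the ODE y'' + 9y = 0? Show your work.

Verification:
y'' = -18cos(3x) - 27sin(3x)
y'' + 9y = 0 ✓

Yes, it is a solution.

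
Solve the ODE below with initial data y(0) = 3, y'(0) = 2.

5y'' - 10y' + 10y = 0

General solution: y = e^x(C₁cos(x) + C₂sin(x))
Complex roots r = 1 ± i
Applying ICs: C₁ = 3, C₂ = -1
Particular solution: y = e^x(3cos(x) - sin(x))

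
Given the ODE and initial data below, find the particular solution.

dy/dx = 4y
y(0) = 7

General solution: y = Ce^(4x)
Applying IC y(0) = 7:
Particular solution: y = 7e^(4x)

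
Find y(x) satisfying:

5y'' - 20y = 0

Characteristic equation: 5r² - 20 = 0
Divide by 5: r² - 4 = 0
Roots: r = 2, -2 (distinct real)
General solution: y = C₁e^(2x) + C₂e^(-2x)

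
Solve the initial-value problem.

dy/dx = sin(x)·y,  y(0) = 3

General solution: y = Ce^(-cos(x))
Applying IC y(0) = 3:
Particular solution: y = 3e^(1-cos(x))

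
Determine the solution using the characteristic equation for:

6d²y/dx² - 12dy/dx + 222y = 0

Characteristic equation: 6r² - 12r + 222 = 0
Divide by 6: r² - 2r + 37 = 0
Roots: r = 1 ± 6i (complex conjugates)
General solution: y = e^x(C₁cos(6x) + C₂sin(6x))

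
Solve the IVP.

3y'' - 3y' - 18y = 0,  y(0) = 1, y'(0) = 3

General solution: y = C₁e^(3x) + C₂e^(-2x)
Applying ICs: C₁ = 1, C₂ = 0
Particular solution: y = e^(3x)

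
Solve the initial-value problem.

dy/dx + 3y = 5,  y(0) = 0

General solution: y = 5/3 + Ce^(-3x)
Applying y(0) = 0: C = 0 - 5/3 = -5/3
Particular solution: y = 5/3 - (5/3)e^(-3x)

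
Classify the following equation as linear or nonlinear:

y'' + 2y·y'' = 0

Nonlinear (y·y'' term)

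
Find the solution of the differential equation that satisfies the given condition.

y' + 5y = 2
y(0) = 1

General solution: y = 2/5 + Ce^(-5x)
Applying y(0) = 1: C = 1 - 2/5 = 3/5
Particular solution: y = 2/5 + (3/5)e^(-5x)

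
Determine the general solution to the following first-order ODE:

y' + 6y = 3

Using integrating factor method:

General solution: y = 1/2 + Ce^(-6x)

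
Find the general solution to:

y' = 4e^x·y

Separating variables and integrating:
ln|y| = 4e^x + C

General solution: y = Ce^(4e^x)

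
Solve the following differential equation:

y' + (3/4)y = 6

Using integrating factor method:

General solution: y = 8 + Ce^(-3x/4)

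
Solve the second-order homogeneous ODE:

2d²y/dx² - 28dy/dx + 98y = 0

Characteristic equation: 2r² - 28r + 98 = 0
Divide by 2: r² - 14r + 49 = 0
Factored: (r - 7)² = 0
Repeated root: r = 7
General solution: y = (C₁ + C₂x)e^(7x)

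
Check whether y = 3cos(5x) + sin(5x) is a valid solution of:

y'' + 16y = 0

Verification:
y'' = -75cos(5x) - 25sin(5x)
y'' + 16y ≠ 0 (frequency mismatch: got 25 instead of 16)

No, it is not a solution.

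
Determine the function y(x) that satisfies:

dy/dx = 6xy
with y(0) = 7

General solution: y = Ce^(3x²)
Applying IC y(0) = 7:
Particular solution: y = 7e^(3x²)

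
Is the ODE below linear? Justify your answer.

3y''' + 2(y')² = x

No. Nonlinear ((y')² term)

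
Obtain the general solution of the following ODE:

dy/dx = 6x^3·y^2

Separating variables and integrating:
-1/y = 3x^4/2 + C

General solution: y^-1 = (-3/2)x^4 + C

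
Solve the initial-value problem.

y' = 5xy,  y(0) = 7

General solution: y = Ce^(5x²/2)
Applying IC y(0) = 7:
Particular solution: y = 7e^(5x²/2)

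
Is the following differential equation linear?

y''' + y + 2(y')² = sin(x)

No. Nonlinear ((y')² term)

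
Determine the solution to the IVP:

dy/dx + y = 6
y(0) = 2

General solution: y = 6 + Ce^(-x)
Applying y(0) = 2: C = 2 - 6 = -4
Particular solution: y = 6 - 4e^(-x)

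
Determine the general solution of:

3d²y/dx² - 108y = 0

Characteristic equation: 3r² - 108 = 0
Divide by 3: r² - 36 = 0
Roots: r = 6, -6 (distinct real)
General solution: y = C₁e^(6x) + C₂e^(-6x)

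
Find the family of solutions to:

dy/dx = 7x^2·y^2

Separating variables and integrating:
-1/y = 7x^3/3 + C

General solution: y^-1 = (-7/3)x^3 + C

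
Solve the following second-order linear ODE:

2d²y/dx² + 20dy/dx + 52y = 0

Characteristic equation: 2r² + 20r + 52 = 0
Divide by 2: r² + 10r + 26 = 0
Roots: r = -5 ± i (complex conjugates)
General solution: y = e^(-5x)(C₁cos(x) + C₂sin(x))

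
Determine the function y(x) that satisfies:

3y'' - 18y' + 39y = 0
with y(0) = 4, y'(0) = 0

General solution: y = e^(3x)(C₁cos(2x) + C₂sin(2x))
Complex roots r = 3 ± 2i
Applying ICs: C₁ = 4, C₂ = -6
Particular solution: y = e^(3x)(4cos(2x) - 6sin(2x))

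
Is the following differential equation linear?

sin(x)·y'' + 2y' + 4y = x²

Yes. Linear (y and its derivatives appear to the first power only, no products of y terms)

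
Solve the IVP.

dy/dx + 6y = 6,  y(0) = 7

General solution: y = 1 + Ce^(-6x)
Applying y(0) = 7: C = 7 - 1 = 6
Particular solution: y = 1 + 6e^(-6x)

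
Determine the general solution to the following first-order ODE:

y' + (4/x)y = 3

Using integrating factor method:

General solution: y = (3/5)x + Cx^(-4)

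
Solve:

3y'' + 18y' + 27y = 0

Characteristic equation: 3r² + 18r + 27 = 0
Divide by 3: r² + 6r + 9 = 0
Factored: (r + 3)² = 0
Repeated root: r = -3
General solution: y = (C₁ + C₂x)e^(-3x)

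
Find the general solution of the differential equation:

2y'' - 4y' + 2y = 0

Characteristic equation: 2r² - 4r + 2 = 0
Divide by 2: r² - 2r + 1 = 0
Factored: (r - 1)² = 0
Repeated root: r = 1
General solution: y = (C₁ + C₂x)e^x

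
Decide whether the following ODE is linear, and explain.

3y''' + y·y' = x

Nonlinear (product y·y')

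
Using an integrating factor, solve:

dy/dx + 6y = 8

Using integrating factor method:

General solution: y = 4/3 + Ce^(-6x)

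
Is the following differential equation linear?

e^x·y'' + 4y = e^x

Yes. Linear (y and its derivatives appear to the first power only, no products of y terms)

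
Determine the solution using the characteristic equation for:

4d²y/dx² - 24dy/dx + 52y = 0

Characteristic equation: 4r² - 24r + 52 = 0
Divide by 4: r² - 6r + 13 = 0
Roots: r = 3 ± 2i (complex conjugates)
General solution: y = e^(3x)(C₁cos(2x) + C₂sin(2x))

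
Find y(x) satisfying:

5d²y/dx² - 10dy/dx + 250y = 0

Characteristic equation: 5r² - 10r + 250 = 0
Divide by 5: r² - 2r + 50 = 0
Roots: r = 1 ± 7i (complex conjugates)
General solution: y = e^x(C₁cos(7x) + C₂sin(7x))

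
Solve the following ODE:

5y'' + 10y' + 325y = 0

Characteristic equation: 5r² + 10r + 325 = 0
Divide by 5: r² + 2r + 65 = 0
Roots: r = -1 ± 8i (complex conjugates)
General solution: y = e^(-x)(C₁cos(8x) + C₂sin(8x))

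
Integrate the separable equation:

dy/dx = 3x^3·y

Separating variables and integrating:
ln|y| = 3x^4/4 + C

General solution: y = Ce^(3x^4/4)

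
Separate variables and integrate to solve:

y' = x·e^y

Separating variables and integrating:
-e^(-y) = x²/2 + C

General solution: y = -ln(C - x²/2)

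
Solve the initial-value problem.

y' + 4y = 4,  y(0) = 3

General solution: y = 1 + Ce^(-4x)
Applying y(0) = 3: C = 3 - 1 = 2
Particular solution: y = 1 + 2e^(-4x)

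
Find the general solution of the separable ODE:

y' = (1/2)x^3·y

Separating variables and integrating:
ln|y| = x^4/8 + C

General solution: y = Ce^(x^4/8)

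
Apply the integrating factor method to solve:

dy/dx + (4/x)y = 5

Using integrating factor method:

General solution: y = x + Cx^(-4)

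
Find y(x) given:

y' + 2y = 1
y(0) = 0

General solution: y = 1/2 + Ce^(-2x)
Applying y(0) = 0: C = 0 - 1/2 = -1/2
Particular solution: y = 1/2 - (1/2)e^(-2x)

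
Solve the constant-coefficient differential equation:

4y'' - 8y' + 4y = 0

Characteristic equation: 4r² - 8r + 4 = 0
Divide by 4: r² - 2r + 1 = 0
Factored: (r - 1)² = 0
Repeated root: r = 1
General solution: y = (C₁ + C₂x)e^x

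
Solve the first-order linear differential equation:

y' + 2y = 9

Using integrating factor method:

General solution: y = 9/2 + Ce^(-2x)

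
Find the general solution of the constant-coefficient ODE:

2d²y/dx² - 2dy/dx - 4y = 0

Characteristic equation: 2r² - 2r - 4 = 0
Divide by 2: r² - r - 2 = 0
Roots: r = 2, -1 (distinct real)
General solution: y = C₁e^(2x) + C₂e^(-x)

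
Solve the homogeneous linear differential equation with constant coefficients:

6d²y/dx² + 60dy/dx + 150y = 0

Characteristic equation: 6r² + 60r + 150 = 0
Divide by 6: r² + 10r + 25 = 0
Factored: (r + 5)² = 0
Repeated root: r = -5
General solution: y = (C₁ + C₂x)e^(-5x)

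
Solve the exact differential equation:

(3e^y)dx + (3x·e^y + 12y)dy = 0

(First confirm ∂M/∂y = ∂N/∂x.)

Verify exactness: ∂M/∂y = ∂N/∂x ✓
Find F(x,y) such that ∂F/∂x = M, ∂F/∂y = N
Solution: 3x·e^y + 6y² = C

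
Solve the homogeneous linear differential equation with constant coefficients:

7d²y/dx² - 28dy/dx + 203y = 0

Characteristic equation: 7r² - 28r + 203 = 0
Divide by 7: r² - 4r + 29 = 0
Roots: r = 2 ± 5i (complex conjugates)
General solution: y = e^(2x)(C₁cos(5x) + C₂sin(5x))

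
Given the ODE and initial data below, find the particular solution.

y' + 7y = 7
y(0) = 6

General solution: y = 1 + Ce^(-7x)
Applying y(0) = 6: C = 6 - 1 = 5
Particular solution: y = 1 + 5e^(-7x)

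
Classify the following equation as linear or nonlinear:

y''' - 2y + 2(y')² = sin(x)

Nonlinear ((y')² term)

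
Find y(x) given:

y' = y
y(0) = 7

General solution: y = Ce^x
Applying IC y(0) = 7:
Particular solution: y = 7e^x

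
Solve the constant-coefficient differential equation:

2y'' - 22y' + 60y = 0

Characteristic equation: 2r² - 22r + 60 = 0
Divide by 2: r² - 11r + 30 = 0
Roots: r = 5, 6 (distinct real)
General solution: y = C₁e^(5x) + C₂e^(6x)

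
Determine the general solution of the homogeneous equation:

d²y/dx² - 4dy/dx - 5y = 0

Characteristic equation: r² - 4r - 5 = 0
Roots: r = 5, -1 (distinct real)
General solution: y = C₁e^(5x) + C₂e^(-x)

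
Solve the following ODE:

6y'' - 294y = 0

Characteristic equation: 6r² - 294 = 0
Divide by 6: r² - 49 = 0
Roots: r = 7, -7 (distinct real)
General solution: y = C₁e^(7x) + C₂e^(-7x)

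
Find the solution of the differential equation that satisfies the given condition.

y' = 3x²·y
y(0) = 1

General solution: y = Ce^(x³)
Applying IC y(0) = 1:
Particular solution: y = e^(x³)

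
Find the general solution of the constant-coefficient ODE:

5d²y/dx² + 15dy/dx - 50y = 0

Characteristic equation: 5r² + 15r - 50 = 0
Divide by 5: r² + 3r - 10 = 0
Roots: r = 2, -5 (distinct real)
General solution: y = C₁e^(2x) + C₂e^(-5x)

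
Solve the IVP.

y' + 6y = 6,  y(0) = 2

General solution: y = 1 + Ce^(-6x)
Applying y(0) = 2: C = 2 - 1 = 1
Particular solution: y = 1 + e^(-6x)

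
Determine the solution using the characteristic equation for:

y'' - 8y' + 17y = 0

Characteristic equation: r² - 8r + 17 = 0
Roots: r = 4 ± i (complex conjugates)
General solution: y = e^(4x)(C₁cos(x) + C₂sin(x))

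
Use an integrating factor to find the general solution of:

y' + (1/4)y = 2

Using integrating factor method:

General solution: y = 8 + Ce^(-x/4)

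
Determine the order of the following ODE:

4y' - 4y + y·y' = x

The order is 1 (highest derivative is of order 1).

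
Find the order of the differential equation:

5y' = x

The order is 1 (highest derivative is of order 1).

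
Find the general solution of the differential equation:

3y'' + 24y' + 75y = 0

Characteristic equation: 3r² + 24r + 75 = 0
Divide by 3: r² + 8r + 25 = 0
Roots: r = -4 ± 3i (complex conjugates)
General solution: y = e^(-4x)(C₁cos(3x) + C₂sin(3x))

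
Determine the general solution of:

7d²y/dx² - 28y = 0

Characteristic equation: 7r² - 28 = 0
Divide by 7: r² - 4 = 0
Roots: r = 2, -2 (distinct real)
General solution: y = C₁e^(2x) + C₂e^(-2x)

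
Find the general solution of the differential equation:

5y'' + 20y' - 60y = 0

Characteristic equation: 5r² + 20r - 60 = 0
Divide by 5: r² + 4r - 12 = 0
Roots: r = 2, -6 (distinct real)
General solution: y = C₁e^(2x) + C₂e^(-6x)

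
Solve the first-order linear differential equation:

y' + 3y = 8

Using integrating factor method:

General solution: y = 8/3 + Ce^(-3x)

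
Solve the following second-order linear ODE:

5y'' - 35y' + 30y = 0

Characteristic equation: 5r² - 35r + 30 = 0
Divide by 5: r² - 7r + 6 = 0
Roots: r = 1, 6 (distinct real)
General solution: y = C₁e^x + C₂e^(6x)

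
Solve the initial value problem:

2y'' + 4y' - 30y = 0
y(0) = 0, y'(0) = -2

General solution: y = C₁e^(3x) + C₂e^(-5x)
Applying ICs: C₁ = -1/4, C₂ = 1/4
Particular solution: y = -(1/4)e^(3x) + (1/4)e^(-5x)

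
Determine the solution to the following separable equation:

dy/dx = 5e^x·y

Separating variables and integrating:
ln|y| = 5e^x + C

General solution: y = Ce^(5e^x)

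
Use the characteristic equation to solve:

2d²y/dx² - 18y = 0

Characteristic equation: 2r² - 18 = 0
Divide by 2: r² - 9 = 0
Roots: r = 3, -3 (distinct real)
General solution: y = C₁e^(3x) + C₂e^(-3x)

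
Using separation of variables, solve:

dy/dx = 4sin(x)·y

Separating variables and integrating:
ln|y| = -4cos(x) + C

General solution: y = Ce^(-4cos(x))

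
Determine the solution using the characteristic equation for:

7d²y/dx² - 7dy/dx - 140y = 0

Characteristic equation: 7r² - 7r - 140 = 0
Divide by 7: r² - r - 20 = 0
Roots: r = 5, -4 (distinct real)
General solution: y = C₁e^(5x) + C₂e^(-4x)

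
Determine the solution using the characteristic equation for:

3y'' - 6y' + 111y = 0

Characteristic equation: 3r² - 6r + 111 = 0
Divide by 3: r² - 2r + 37 = 0
Roots: r = 1 ± 6i (complex conjugates)
General solution: y = e^x(C₁cos(6x) + C₂sin(6x))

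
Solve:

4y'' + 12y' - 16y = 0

Characteristic equation: 4r² + 12r - 16 = 0
Divide by 4: r² + 3r - 4 = 0
Roots: r = 1, -4 (distinct real)
General solution: y = C₁e^x + C₂e^(-4x)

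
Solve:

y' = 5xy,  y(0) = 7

General solution: y = Ce^(5x²/2)
Applying IC y(0) = 7:
Particular solution: y = 7e^(5x²/2)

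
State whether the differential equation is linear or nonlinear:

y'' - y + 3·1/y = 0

Nonlinear (1/y term)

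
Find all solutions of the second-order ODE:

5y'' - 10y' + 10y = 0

Characteristic equation: 5r² - 10r + 10 = 0
Divide by 5: r² - 2r + 2 = 0
Roots: r = 1 ± i (complex conjugates)
General solution: y = e^x(C₁cos(x) + C₂sin(x))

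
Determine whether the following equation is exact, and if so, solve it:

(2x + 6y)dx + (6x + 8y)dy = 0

Verify exactness: ∂M/∂y = ∂N/∂x ✓
Find F(x,y) such that ∂F/∂x = M, ∂F/∂y = N
Solution: x² + 6xy + 4y² = C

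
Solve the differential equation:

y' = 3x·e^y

Separating variables and integrating:
-e^(-y) = 3x²/2 + C

General solution: y = -ln(C - 3x²/2)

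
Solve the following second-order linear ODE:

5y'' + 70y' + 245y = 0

Characteristic equation: 5r² + 70r + 245 = 0
Divide by 5: r² + 14r + 49 = 0
Factored: (r + 7)² = 0
Repeated root: r = -7
General solution: y = (C₁ + C₂x)e^(-7x)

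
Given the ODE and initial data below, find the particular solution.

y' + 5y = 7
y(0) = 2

General solution: y = 7/5 + Ce^(-5x)
Applying y(0) = 2: C = 2 - 7/5 = 3/5
Particular solution: y = 7/5 + (3/5)e^(-5x)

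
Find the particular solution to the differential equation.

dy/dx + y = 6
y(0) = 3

General solution: y = 6 + Ce^(-x)
Applying y(0) = 3: C = 3 - 6 = -3
Particular solution: y = 6 - 3e^(-x)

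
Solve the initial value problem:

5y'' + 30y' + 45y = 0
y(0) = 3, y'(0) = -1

General solution: y = (C₁ + C₂x)e^(-3x)
Repeated root r = -3
Applying ICs: C₁ = 3, C₂ = 8
Particular solution: y = (3 + 8x)e^(-3x)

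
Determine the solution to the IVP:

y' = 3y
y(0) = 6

General solution: y = Ce^(3x)
Applying IC y(0) = 6:
Particular solution: y = 6e^(3x)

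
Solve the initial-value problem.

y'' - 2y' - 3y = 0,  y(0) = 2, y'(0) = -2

General solution: y = C₁e^(3x) + C₂e^(-x)
Applying ICs: C₁ = 0, C₂ = 2
Particular solution: y = 2e^(-x)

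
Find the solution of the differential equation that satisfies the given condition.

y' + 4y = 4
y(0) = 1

General solution: y = 1 + Ce^(-4x)
Applying y(0) = 1: C = 1 - 1 = 0
Particular solution: y = 1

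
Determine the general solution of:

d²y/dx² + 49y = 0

Characteristic equation: r² + 49 = 0
Roots: r = ±7i (complex conjugates)
General solution: y = C₁cos(7x) + C₂sin(7x)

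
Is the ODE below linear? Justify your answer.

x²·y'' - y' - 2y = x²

Yes. Linear (y and its derivatives appear to the first power only, no products of y terms)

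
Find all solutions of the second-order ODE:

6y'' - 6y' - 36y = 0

Characteristic equation: 6r² - 6r - 36 = 0
Divide by 6: r² - r - 6 = 0
Roots: r = 3, -2 (distinct real)
General solution: y = C₁e^(3x) + C₂e^(-2x)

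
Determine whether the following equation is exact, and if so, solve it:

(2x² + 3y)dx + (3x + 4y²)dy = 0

Verify exactness: ∂M/∂y = ∂N/∂x ✓
Find F(x,y) such that ∂F/∂x = M, ∂F/∂y = N
Solution: 2x³/3 + 3xy + 4y³/3 = C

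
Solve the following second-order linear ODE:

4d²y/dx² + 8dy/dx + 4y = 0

Characteristic equation: 4r² + 8r + 4 = 0
Divide by 4: r² + 2r + 1 = 0
Factored: (r + 1)² = 0
Repeated root: r = -1
General solution: y = (C₁ + C₂x)e^(-x)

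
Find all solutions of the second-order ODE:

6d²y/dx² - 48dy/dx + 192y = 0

Characteristic equation: 6r² - 48r + 192 = 0
Divide by 6: r² - 8r + 32 = 0
Roots: r = 4 ± 4i (complex conjugates)
General solution: y = e^(4x)(C₁cos(4x) + C₂sin(4x))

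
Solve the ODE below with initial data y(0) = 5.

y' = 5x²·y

General solution: y = Ce^(5x³/3)
Applying IC y(0) = 5:
Particular solution: y = 5e^(5x³/3)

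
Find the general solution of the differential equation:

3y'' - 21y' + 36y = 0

Characteristic equation: 3r² - 21r + 36 = 0
Divide by 3: r² - 7r + 12 = 0
Roots: r = 3, 4 (distinct real)
General solution: y = C₁e^(3x) + C₂e^(4x)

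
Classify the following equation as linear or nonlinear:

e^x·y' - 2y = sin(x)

Linear (y and its derivatives appear to the first power only, no products of y terms)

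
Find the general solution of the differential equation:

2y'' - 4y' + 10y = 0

Characteristic equation: 2r² - 4r + 10 = 0
Divide by 2: r² - 2r + 5 = 0
Roots: r = 1 ± 2i (complex conjugates)
General solution: y = e^x(C₁cos(2x) + C₂sin(2x))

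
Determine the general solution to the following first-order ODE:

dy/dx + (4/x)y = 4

Using integrating factor method:

General solution: y = (4/5)x + Cx^(-4)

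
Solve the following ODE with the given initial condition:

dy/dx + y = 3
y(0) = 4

General solution: y = 3 + Ce^(-x)
Applying y(0) = 4: C = 4 - 3 = 1
Particular solution: y = 3 + e^(-x)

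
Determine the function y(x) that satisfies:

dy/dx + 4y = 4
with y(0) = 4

General solution: y = 1 + Ce^(-4x)
Applying y(0) = 4: C = 4 - 1 = 3
Particular solution: y = 1 + 3e^(-4x)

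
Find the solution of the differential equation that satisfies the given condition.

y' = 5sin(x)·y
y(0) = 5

General solution: y = Ce^(-5cos(x))
Applying IC y(0) = 5:
Particular solution: y = 5e^(5(1-cos(x)))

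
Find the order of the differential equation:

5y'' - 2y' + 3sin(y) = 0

The order is 2 (highest derivative is of order 2).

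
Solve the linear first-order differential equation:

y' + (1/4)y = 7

Using integrating factor method:

General solution: y = 28 + Ce^(-x/4)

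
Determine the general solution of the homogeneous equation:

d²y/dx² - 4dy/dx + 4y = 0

Characteristic equation: r² - 4r + 4 = 0
Factored: (r - 2)² = 0
Repeated root: r = 2
General solution: y = (C₁ + C₂x)e^(2x)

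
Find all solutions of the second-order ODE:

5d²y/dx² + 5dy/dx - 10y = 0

Characteristic equation: 5r² + 5r - 10 = 0
Divide by 5: r² + r - 2 = 0
Roots: r = 1, -2 (distinct real)
General solution: y = C₁e^x + C₂e^(-2x)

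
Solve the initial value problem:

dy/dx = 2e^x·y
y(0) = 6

General solution: y = Ce^(2e^x)
Applying IC y(0) = 6:
Particular solution: y = 6e^(2(e^x - 1))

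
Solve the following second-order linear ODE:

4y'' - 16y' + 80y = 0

Characteristic equation: 4r² - 16r + 80 = 0
Divide by 4: r² - 4r + 20 = 0
Roots: r = 2 ± 4i (complex conjugates)
General solution: y = e^(2x)(C₁cos(4x) + C₂sin(4x))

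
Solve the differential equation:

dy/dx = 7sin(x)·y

Separating variables and integrating:
ln|y| = -7cos(x) + C

General solution: y = Ce^(-7cos(x))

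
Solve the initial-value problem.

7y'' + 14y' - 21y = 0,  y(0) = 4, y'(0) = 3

General solution: y = C₁e^x + C₂e^(-3x)
Applying ICs: C₁ = 15/4, C₂ = 1/4
Particular solution: y = (15/4)e^x + (1/4)e^(-3x)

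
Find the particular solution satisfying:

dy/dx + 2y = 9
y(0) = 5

General solution: y = 9/2 + Ce^(-2x)
Applying y(0) = 5: C = 5 - 9/2 = 1/2
Particular solution: y = 9/2 + (1/2)e^(-2x)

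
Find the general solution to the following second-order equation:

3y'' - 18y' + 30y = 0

Characteristic equation: 3r² - 18r + 30 = 0
Divide by 3: r² - 6r + 10 = 0
Roots: r = 3 ± i (complex conjugates)
General solution: y = e^(3x)(C₁cos(x) + C₂sin(x))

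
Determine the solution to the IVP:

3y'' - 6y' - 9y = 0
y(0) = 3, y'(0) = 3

General solution: y = C₁e^(3x) + C₂e^(-x)
Applying ICs: C₁ = 3/2, C₂ = 3/2
Particular solution: y = (3/2)e^(3x) + (3/2)e^(-x)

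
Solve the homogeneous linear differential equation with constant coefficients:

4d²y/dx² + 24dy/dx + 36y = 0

Characteristic equation: 4r² + 24r + 36 = 0
Divide by 4: r² + 6r + 9 = 0
Factored: (r + 3)² = 0
Repeated root: r = -3
General solution: y = (C₁ + C₂x)e^(-3x)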